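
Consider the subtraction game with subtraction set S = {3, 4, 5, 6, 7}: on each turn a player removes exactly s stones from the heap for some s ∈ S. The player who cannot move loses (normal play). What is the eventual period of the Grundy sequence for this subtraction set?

10

G(0) = 0
G(1) = mex{} = 0
G(2) = mex{} = 0
G(3) = mex{0} = 1
G(4) = mex{0,0} = 1
G(5) = mex{0,0,0} = 1
G(6) = mex{1,0,0,0} = 2
G(7) = mex{1,1,0,0,0} = 2
G(8) = mex{1,1,1,0,0} = 2
G(9) = mex{2,1,1,1,0} = 3
G(10) = mex{2,2,1,1,1} = 0
G(11) = mex{2,2,2,1,1} = 0
G(12) = mex{3,2,2,2,1} = 0
G(13) = mex{0,3,2,2,2} = 1
G(14) = mex{0,0,3,2,2} = 1
G(15) = mex{0,0,0,3,2} = 1
G(16) = mex{1,0,0,0,3} = 2
G(17) = mex{1,1,0,0,0} = 2
G(18) = mex{1,1,1,0,0} = 2
G(19) = mex{2,1,1,1,0} = 3
G(20) = mex{2,2,1,1,1} = 0
G(21) = mex{2,2,2,1,1} = 0
G(n+10) = G(n) holds for n = 0,…,6 (a full window of length max(S) = 7), so the sequence is purely periodic with period 10.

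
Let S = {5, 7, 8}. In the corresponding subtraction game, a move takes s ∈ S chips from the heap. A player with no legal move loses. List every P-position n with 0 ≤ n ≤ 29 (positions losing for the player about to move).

G(0) = 0
G(1) = mex{} = 0
G(2) = mex{} = 0
G(3) = mex{} = 0
G(4) = mex{} = 0
G(5) = mex{0} = 1
G(6) = mex{0} = 1
G(7) = mex{0,0} = 1
G(8) = mex{0,0,0} = 1
G(9) = mex{0,0,0} = 1
G(10) = mex{1,0,0} = 2
G(11) = mex{1,0,0} = 2
G(12) = mex{1,1,0} = 2
G(13) = mex{1,1,1} = 0
G(14) = mex{1,1,1} = 0
G(15) = mex{2,1,1} = 0
G(16) = mex{2,1,1} = 0
G(17) = mex{2,2,1} = 0
G(18) = mex{0,2,2} = 1
G(19) = mex{0,2,2} = 1
G(20) = mex{0,0,2} = 1
G(21) = mex{0,0,0} = 1
G(22) = mex{0,0,0} = 1
G(23) = mex{1,0,0} = 2
G(24) = mex{1,0,0} = 2
G(25) = mex{1,1,0} = 2
G(26) = mex{1,1,1} = 0
G(27) = mex{1,1,1} = 0
G(28) = mex{2,1,1} = 0
G(29) = mex{2,1,1} = 0
P-positions are exactly the n with G(n) = 0.

0, 1, 2, 3, 4, 13, 14, 15, 16, 17, 26, 27, 28, 29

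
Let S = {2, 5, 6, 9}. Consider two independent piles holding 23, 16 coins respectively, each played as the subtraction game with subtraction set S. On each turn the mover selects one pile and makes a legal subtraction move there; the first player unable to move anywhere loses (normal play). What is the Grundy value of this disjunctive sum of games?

All piles use S = {2, 5, 6, 9}:
G(0) = 0
G(1) = mex{} = 0
G(2) = mex{0} = 1
G(3) = mex{0} = 1
G(4) = mex{1} = 0
G(5) = mex{1,0} = 2
G(6) = mex{0,0,0} = 1
G(7) = mex{2,1,0} = 3
G(8) = mex{1,1,1} = 0
G(9) = mex{3,0,1,0} = 2
G(10) = mex{0,2,0,0} = 1
G(11) = mex{2,1,2,1} = 0
G(12) = mex{1,3,1,1} = 0
G(13) = mex{0,0,3,0} = 1
G(14) = mex{0,2,0,2} = 1
G(15) = mex{1,1,2,1} = 0
G(16) = mex{1,0,1,3} = 2
G(17) = mex{0,0,0,0} = 1
G(18) = mex{2,1,0,2} = 3
G(19) = mex{1,1,1,1} = 0
G(20) = mex{3,0,1,0} = 2
G(21) = mex{0,2,0,0} = 1
G(22) = mex{2,1,2,1} = 0
G(23) = mex{1,3,1,1} = 0
Pile A: G(23) = 0.
Pile B: G(16) = 2.
Combined Grundy value = 0 ⊕ 2 = 2.

2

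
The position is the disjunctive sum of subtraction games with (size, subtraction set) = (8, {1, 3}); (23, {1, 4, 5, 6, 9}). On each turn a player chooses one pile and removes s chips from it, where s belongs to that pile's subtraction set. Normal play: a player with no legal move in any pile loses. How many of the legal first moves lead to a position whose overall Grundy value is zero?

Pile A, S = {1, 3}:
n : 0 1 2 3 4 5 6 7 8
G : 0 1 0 1 0 1 0 1 0
G_A(8) = 0.
Pile B, S = {1, 4, 5, 6, 9}:
G(0) = 0
G(1) = mex{0} = 1
G(2) = mex{1} = 0
G(3) = mex{0} = 1
G(4) = mex{1,0} = 2
G(5) = mex{2,1,0} = 3
G(6) = mex{3,0,1,0} = 2
G(7) = mex{2,1,0,1} = 3
G(8) = mex{3,2,1,0} = 4
G(9) = mex{4,3,2,1,0} = 5
G(10) = mex{5,2,3,2,1} = 0
G(11) = mex{0,3,2,3,0} = 1
G(12) = mex{1,4,3,2,1} = 0
G(13) = mex{0,5,4,3,2} = 1
G(14) = mex{1,0,5,4,3} = 2
G(15) = mex{2,1,0,5,2} = 3
G(16) = mex{3,0,1,0,3} = 2
G(17) = mex{2,1,0,1,4} = 3
G(18) = mex{3,2,1,0,5} = 4
G(19) = mex{4,3,2,1,0} = 5
G(20) = mex{5,2,3,2,1} = 0
G(21) = mex{0,3,2,3,0} = 1
G(22) = mex{1,4,3,2,1} = 0
G(23) = mex{0,5,4,3,2} = 1
G_B(23) = 1.
Combined Grundy value = 0 ⊕ 1 = 1.
A winning move leaves total XOR = 0, i.e. changes one component's Grundy value g to g ⊕ X where X is the current total.
Pile A: need g' = 0⊕1 = 1. Options: 8−1→G=1, 8−3→G=1. Hits: 2.
Pile B: need g' = 1⊕1 = 0. Options: 23−1→G=0, 23−4→G=5, 23−5→G=4, 23−6→G=3, 23−9→G=2. Hits: 1.

3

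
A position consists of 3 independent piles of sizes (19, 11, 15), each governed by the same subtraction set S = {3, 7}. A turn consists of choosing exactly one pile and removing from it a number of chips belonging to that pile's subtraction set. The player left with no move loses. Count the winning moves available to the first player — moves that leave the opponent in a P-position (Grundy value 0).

All piles use S = {3, 7}:
G(0) = 0
G(1) = mex{} = 0
G(2) = mex{} = 0
G(3) = mex{0} = 1
G(4) = mex{0} = 1
G(5) = mex{0} = 1
G(6) = mex{1} = 0
G(7) = mex{1,0} = 2
G(8) = mex{1,0} = 2
G(9) = mex{0,0} = 1
G(10) = mex{2,1} = 0
G(11) = mex{2,1} = 0
G(12) = mex{1,1} = 0
G(13) = mex{0,0} = 1
G(14) = mex{0,2} = 1
G(15) = mex{0,2} = 1
G(16) = mex{1,1} = 0
G(17) = mex{1,0} = 2
G(18) = mex{1,0} = 2
G(19) = mex{0,0} = 1
Pile A: G(19) = 1.
Pile B: G(11) = 0.
Pile C: G(15) = 1.
Combined Grundy value = 1 ⊕ 0 ⊕ 1 = 0.
A winning move leaves total XOR = 0, i.e. changes one component's Grundy value g to g ⊕ X where X is the current total.
Pile A: target g' = 1⊕0 = 1, but every legal move changes the Grundy value (mex property), so 0 moves.
Pile B: target g' = 0⊕0 = 0, but every legal move changes the Grundy value (mex property), so 0 moves.
Pile C: target g' = 1⊕0 = 1, but every legal move changes the Grundy value (mex property), so 0 moves.

0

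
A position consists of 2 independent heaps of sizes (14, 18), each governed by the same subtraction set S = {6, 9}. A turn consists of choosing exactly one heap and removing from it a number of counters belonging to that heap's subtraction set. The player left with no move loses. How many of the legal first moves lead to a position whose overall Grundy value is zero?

2

All heaps use S = {6, 9}:
n :  0  1  2  3  4  5  6  7  8  9 10 11 12 13 14 15 16 17 18
G :  0  0  0  0  0  0  1  1  1  1  1  1  2  2  2  0  0  0  0
Heap A: G(14) = 2.
Heap B: G(18) = 0.
Combined Grundy value = 2 ⊕ 0 = 2.
A winning move leaves total XOR = 0, i.e. changes one component's Grundy value g to g ⊕ X where X is the current total.
Heap A: need g' = 2⊕2 = 0. Options: 14−6→G=1, 14−9→G=0. Hits: 1.
Heap B: need g' = 0⊕2 = 2. Options: 18−6→G=2, 18−9→G=1. Hits: 1.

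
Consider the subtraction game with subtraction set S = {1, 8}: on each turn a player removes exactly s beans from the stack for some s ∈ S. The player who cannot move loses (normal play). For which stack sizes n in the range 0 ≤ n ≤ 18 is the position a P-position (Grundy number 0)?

0, 2, 4, 6, 9, 11, 13, 15, 18

G(0) = 0
G(1) = mex{0} = 1
G(2) = mex{1} = 0
G(3) = mex{0} = 1
G(4) = mex{1} = 0
G(5) = mex{0} = 1
G(6) = mex{1} = 0
G(7) = mex{0} = 1
G(8) = mex{1,0} = 2
G(9) = mex{2,1} = 0
G(10) = mex{0,0} = 1
G(11) = mex{1,1} = 0
G(12) = mex{0,0} = 1
G(13) = mex{1,1} = 0
G(14) = mex{0,0} = 1
G(15) = mex{1,1} = 0
G(16) = mex{0,2} = 1
G(17) = mex{1,0} = 2
G(18) = mex{2,1} = 0
P-positions are exactly the n with G(n) = 0.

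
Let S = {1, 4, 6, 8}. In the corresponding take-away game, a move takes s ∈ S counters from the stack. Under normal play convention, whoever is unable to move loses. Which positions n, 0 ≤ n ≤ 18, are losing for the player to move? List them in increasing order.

n :  0  1  2  3  4  5  6  7  8  9 10 11 12 13 14 15 16 17 18
G :  0  1  0  1  2  0  1  0  1  2  3  2  0  1  0  1  2  0  1
P-positions are exactly the n with G(n) = 0.

0, 2, 5, 7, 12, 14, 17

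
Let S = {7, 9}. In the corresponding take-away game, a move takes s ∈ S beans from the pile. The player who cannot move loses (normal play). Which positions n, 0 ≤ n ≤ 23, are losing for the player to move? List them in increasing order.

n :  0  1  2  3  4  5  6  7  8  9 10 11 12 13 14 15 16 17 18 19 20 21 22 23
G :  0  0  0  0  0  0  0  1  1  1  1  1  1  1  2  2  0  0  0  0  0  0  0  1
P-positions are exactly the n with G(n) = 0.

0, 1, 2, 3, 4, 5, 6, 16, 17, 18, 19, 20, 21, 22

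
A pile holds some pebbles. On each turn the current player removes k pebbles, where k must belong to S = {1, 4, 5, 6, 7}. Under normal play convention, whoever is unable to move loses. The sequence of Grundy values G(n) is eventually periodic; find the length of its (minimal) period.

10

G(0) = 0
G(1) = mex{0} = 1
G(2) = mex{1} = 0
G(3) = mex{0} = 1
G(4) = mex{1,0} = 2
G(5) = mex{2,1,0} = 3
G(6) = mex{3,0,1,0} = 2
G(7) = mex{2,1,0,1,0} = 3
G(8) = mex{3,2,1,0,1} = 4
G(9) = mex{4,3,2,1,0} = 5
G(10) = mex{5,2,3,2,1} = 0
G(11) = mex{0,3,2,3,2} = 1
G(12) = mex{1,4,3,2,3} = 0
G(13) = mex{0,5,4,3,2} = 1
G(14) = mex{1,0,5,4,3} = 2
G(15) = mex{2,1,0,5,4} = 3
G(16) = mex{3,0,1,0,5} = 2
G(17) = mex{2,1,0,1,0} = 3
G(18) = mex{3,2,1,0,1} = 4
G(19) = mex{4,3,2,1,0} = 5
G(20) = mex{5,2,3,2,1} = 0
G(21) = mex{0,3,2,3,2} = 1
G(n+10) = G(n) holds for n = 0,…,6 (a full window of length max(S) = 7), so the sequence is purely periodic with period 10.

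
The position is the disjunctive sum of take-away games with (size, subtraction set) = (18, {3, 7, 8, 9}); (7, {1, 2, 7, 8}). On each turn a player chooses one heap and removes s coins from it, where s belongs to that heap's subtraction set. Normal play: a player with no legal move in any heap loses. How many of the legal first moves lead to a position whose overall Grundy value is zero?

4

Heap A, S = {3, 7, 8, 9}:
G(0) = 0
G(1) = mex{} = 0
G(2) = mex{} = 0
G(3) = mex{0} = 1
G(4) = mex{0} = 1
G(5) = mex{0} = 1
G(6) = mex{1} = 0
G(7) = mex{1,0} = 2
G(8) = mex{1,0,0} = 2
G(9) = mex{0,0,0,0} = 1
G(10) = mex{2,1,0,0} = 3
G(11) = mex{2,1,1,0} = 3
G(12) = mex{1,1,1,1} = 0
G(13) = mex{3,0,1,1} = 2
G(14) = mex{3,2,0,1} = 4
G(15) = mex{0,2,2,0} = 1
G(16) = mex{2,1,2,2} = 0
G(17) = mex{4,3,1,2} = 0
G(18) = mex{1,3,3,1} = 0
G_A(18) = 0.
Heap B, S = {1, 2, 7, 8}:
n : 0 1 2 3 4 5 6 7
G : 0 1 2 0 1 2 0 1
G_B(7) = 1.
Combined Grundy value = 0 ⊕ 1 = 1.
A winning move leaves total XOR = 0, i.e. changes one component's Grundy value g to g ⊕ X where X is the current total.
Heap A: need g' = 0⊕1 = 1. Options: 18−3→G=1, 18−7→G=3, 18−8→G=3, 18−9→G=1. Hits: 2.
Heap B: need g' = 1⊕1 = 0. Options: 7−1→G=0, 7−2→G=2, 7−7→G=0. Hits: 2.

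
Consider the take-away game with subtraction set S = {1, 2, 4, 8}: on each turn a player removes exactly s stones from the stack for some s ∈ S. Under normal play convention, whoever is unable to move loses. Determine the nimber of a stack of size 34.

G(0) = 0
G(1) = mex{0} = 1
G(2) = mex{1,0} = 2
G(3) = mex{2,1} = 0
G(4) = mex{0,2,0} = 1
G(5) = mex{1,0,1} = 2
G(6) = mex{2,1,2} = 0
G(7) = mex{0,2,0} = 1
G(8) = mex{1,0,1,0} = 2
G(9) = mex{2,1,2,1} = 0
G(10) = mex{0,2,0,2} = 1
G(11) = mex{1,0,1,0} = 2
G(12) = mex{2,1,2,1} = 0
G(13) = mex{0,2,0,2} = 1
G(14) = mex{1,0,1,0} = 2
G(15) = mex{2,1,2,1} = 0
G(16) = mex{0,2,0,2} = 1
G(17) = mex{1,0,1,0} = 2
G(18) = mex{2,1,2,1} = 0
G(19) = mex{0,2,0,2} = 1
G(20) = mex{1,0,1,0} = 2
G(21) = mex{2,1,2,1} = 0
G(22) = mex{0,2,0,2} = 1
G(23) = mex{1,0,1,0} = 2
G(24) = mex{2,1,2,1} = 0
G(25) = mex{0,2,0,2} = 1
G(26) = mex{1,0,1,0} = 2
G(27) = mex{2,1,2,1} = 0
G(28) = mex{0,2,0,2} = 1
G(29) = mex{1,0,1,0} = 2
G(30) = mex{2,1,2,1} = 0
G(31) = mex{0,2,0,2} = 1
G(32) = mex{1,0,1,0} = 2
G(33) = mex{2,1,2,1} = 0
G(34) = mex{0,2,0,2} = 1

1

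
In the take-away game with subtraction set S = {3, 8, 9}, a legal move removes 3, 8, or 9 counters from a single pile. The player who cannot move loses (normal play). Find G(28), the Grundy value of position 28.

3

n :  0  1  2  3  4  5  6  7  8  9 10 11 12 13 14 15 16 17 18 19 20 21 22 23 24 25 26 27 28
G :  0  0  0  1  1  1  0  0  2  1  1  3  0  0  2  1  1  0  0  0  1  1  1  0  0  2  1  1  3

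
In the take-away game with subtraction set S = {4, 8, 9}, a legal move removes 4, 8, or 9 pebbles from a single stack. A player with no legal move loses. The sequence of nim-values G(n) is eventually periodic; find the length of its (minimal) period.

G(0) = 0
G(1) = mex{} = 0
G(2) = mex{} = 0
G(3) = mex{} = 0
G(4) = mex{0} = 1
G(5) = mex{0} = 1
G(6) = mex{0} = 1
G(7) = mex{0} = 1
G(8) = mex{1,0} = 2
G(9) = mex{1,0,0} = 2
G(10) = mex{1,0,0} = 2
G(11) = mex{1,0,0} = 2
G(12) = mex{2,1,0} = 3
G(13) = mex{2,1,1} = 0
G(14) = mex{2,1,1} = 0
G(15) = mex{2,1,1} = 0
G(16) = mex{3,2,1} = 0
G(17) = mex{0,2,2} = 1
G(18) = mex{0,2,2} = 1
G(19) = mex{0,2,2} = 1
G(20) = mex{0,3,2} = 1
G(21) = mex{1,0,3} = 2
G(22) = mex{1,0,0} = 2
G(23) = mex{1,0,0} = 2
G(24) = mex{1,0,0} = 2
G(25) = mex{2,1,0} = 3
G(26) = mex{2,1,1} = 0
G(27) = mex{2,1,1} = 0
G(n+13) = G(n) holds for n = 0,…,8 (a full window of length max(S) = 9), so the sequence is purely periodic with period 13.

13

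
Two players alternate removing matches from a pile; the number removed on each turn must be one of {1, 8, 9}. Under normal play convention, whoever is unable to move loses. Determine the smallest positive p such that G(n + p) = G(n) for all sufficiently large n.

16

G(0) = 0
G(1) = mex{0} = 1
G(2) = mex{1} = 0
G(3) = mex{0} = 1
G(4) = mex{1} = 0
G(5) = mex{0} = 1
G(6) = mex{1} = 0
G(7) = mex{0} = 1
G(8) = mex{1,0} = 2
G(9) = mex{2,1,0} = 3
G(10) = mex{3,0,1} = 2
G(11) = mex{2,1,0} = 3
G(12) = mex{3,0,1} = 2
G(13) = mex{2,1,0} = 3
G(14) = mex{3,0,1} = 2
G(15) = mex{2,1,0} = 3
G(16) = mex{3,2,1} = 0
G(17) = mex{0,3,2} = 1
G(18) = mex{1,2,3} = 0
G(19) = mex{0,3,2} = 1
G(20) = mex{1,2,3} = 0
G(21) = mex{0,3,2} = 1
G(22) = mex{1,2,3} = 0
G(23) = mex{0,3,2} = 1
G(24) = mex{1,0,3} = 2
G(25) = mex{2,1,0} = 3
G(26) = mex{3,0,1} = 2
G(27) = mex{2,1,0} = 3
G(28) = mex{3,0,1} = 2
G(29) = mex{2,1,0} = 3
G(30) = mex{3,0,1} = 2
G(31) = mex{2,1,0} = 3
G(32) = mex{3,2,1} = 0
G(33) = mex{0,3,2} = 1
G(n+16) = G(n) holds for n = 0,…,8 (a full window of length max(S) = 9), so the sequence is purely periodic with period 16.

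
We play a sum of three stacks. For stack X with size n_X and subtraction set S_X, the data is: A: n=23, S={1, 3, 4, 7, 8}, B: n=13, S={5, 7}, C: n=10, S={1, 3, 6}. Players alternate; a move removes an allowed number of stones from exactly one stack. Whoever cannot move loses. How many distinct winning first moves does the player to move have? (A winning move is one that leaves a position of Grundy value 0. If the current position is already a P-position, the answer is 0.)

Stack A, S = {1, 3, 4, 7, 8}:
n :  0  1  2  3  4  5  6  7  8  9 10 11 12 13 14 15 16 17 18 19 20 21 22 23
G :  0  1  0  1  2  3  2  3  4  5  4  0  1  0  1  2  3  2  3  4  5  4  0  1
G_A(23) = 1.
Stack B, S = {5, 7}:
n :  0  1  2  3  4  5  6  7  8  9 10 11 12 13
G :  0  0  0  0  0  1  1  1  1  1  2  2  0  0
G_B(13) = 0.
Stack C, S = {1, 3, 6}:
n :  0  1  2  3  4  5  6  7  8  9 10
G :  0  1  0  1  0  1  2  3  2  0  1
G_C(10) = 1.
Combined Grundy value = 1 ⊕ 0 ⊕ 1 = 0.
A winning move leaves total XOR = 0, i.e. changes one component's Grundy value g to g ⊕ X where X is the current total.
Stack A: target g' = 1⊕0 = 1, but every legal move changes the Grundy value (mex property), so 0 moves.
Stack B: target g' = 0⊕0 = 0, but every legal move changes the Grundy value (mex property), so 0 moves.
Stack C: target g' = 1⊕0 = 1, but every legal move changes the Grundy value (mex property), so 0 moves.

0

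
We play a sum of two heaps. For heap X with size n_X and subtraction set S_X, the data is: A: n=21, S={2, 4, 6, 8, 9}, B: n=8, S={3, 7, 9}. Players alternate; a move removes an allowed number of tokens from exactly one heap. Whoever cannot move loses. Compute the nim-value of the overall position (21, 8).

Heap A, S = {2, 4, 6, 8, 9}:
n :  0  1  2  3  4  5  6  7  8  9 10 11 12 13 14 15 16 17 18 19 20 21
G :  0  0  1  1  2  2  3  3  4  4  5  0  0  1  1  2  2  3  3  4  4  5
G_A(21) = 5.
Heap B, S = {3, 7, 9}:
n : 0 1 2 3 4 5 6 7 8
G : 0 0 0 1 1 1 0 2 2
G_B(8) = 2.
Combined Grundy value = 5 ⊕ 2 = 7.

7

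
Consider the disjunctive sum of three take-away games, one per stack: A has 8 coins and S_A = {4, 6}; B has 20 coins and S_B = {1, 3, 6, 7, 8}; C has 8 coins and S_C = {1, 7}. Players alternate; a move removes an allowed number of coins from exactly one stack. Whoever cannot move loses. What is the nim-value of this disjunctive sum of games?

1

Stack A, S = {4, 6}:
G(0) = 0
G(1) = mex{} = 0
G(2) = mex{} = 0
G(3) = mex{} = 0
G(4) = mex{0} = 1
G(5) = mex{0} = 1
G(6) = mex{0,0} = 1
G(7) = mex{0,0} = 1
G(8) = mex{1,0} = 2
G_A(8) = 2.
Stack B, S = {1, 3, 6, 7, 8}:
n :  0  1  2  3  4  5  6  7  8  9 10 11 12 13 14 15 16 17 18 19 20
G :  0  1  0  1  0  1  2  3  2  3  2  3  4  0  1  0  1  0  1  2  3
G_B(20) = 3.
Stack C, S = {1, 7}:
n : 0 1 2 3 4 5 6 7 8
G : 0 1 0 1 0 1 0 1 0
G_C(8) = 0.
Combined Grundy value = 2 ⊕ 3 ⊕ 0 = 1.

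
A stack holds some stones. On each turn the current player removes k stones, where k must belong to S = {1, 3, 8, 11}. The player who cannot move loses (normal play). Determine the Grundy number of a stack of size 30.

2

G(0) = 0
G(1) = mex{0} = 1
G(2) = mex{1} = 0
G(3) = mex{0,0} = 1
G(4) = mex{1,1} = 0
G(5) = mex{0,0} = 1
G(6) = mex{1,1} = 0
G(7) = mex{0,0} = 1
G(8) = mex{1,1,0} = 2
G(9) = mex{2,0,1} = 3
G(10) = mex{3,1,0} = 2
G(11) = mex{2,2,1,0} = 3
G(12) = mex{3,3,0,1} = 2
G(13) = mex{2,2,1,0} = 3
G(14) = mex{3,3,0,1} = 2
G(15) = mex{2,2,1,0} = 3
G(16) = mex{3,3,2,1} = 0
G(17) = mex{0,2,3,0} = 1
G(18) = mex{1,3,2,1} = 0
G(19) = mex{0,0,3,2} = 1
G(20) = mex{1,1,2,3} = 0
G(21) = mex{0,0,3,2} = 1
G(22) = mex{1,1,2,3} = 0
G(23) = mex{0,0,3,2} = 1
G(24) = mex{1,1,0,3} = 2
G(25) = mex{2,0,1,2} = 3
G(26) = mex{3,1,0,3} = 2
G(27) = mex{2,2,1,0} = 3
G(28) = mex{3,3,0,1} = 2
G(29) = mex{2,2,1,0} = 3
G(30) = mex{3,3,0,1} = 2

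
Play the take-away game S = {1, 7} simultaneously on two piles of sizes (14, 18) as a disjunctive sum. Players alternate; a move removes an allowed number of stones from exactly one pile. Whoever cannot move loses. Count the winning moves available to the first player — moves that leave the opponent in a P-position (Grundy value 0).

0

All piles use S = {1, 7}:
n :  0  1  2  3  4  5  6  7  8  9 10 11 12 13 14 15 16 17 18
G :  0  1  0  1  0  1  0  1  0  1  0  1  0  1  0  1  0  1  0
Pile A: G(14) = 0.
Pile B: G(18) = 0.
Combined Grundy value = 0 ⊕ 0 = 0.
A winning move leaves total XOR = 0, i.e. changes one component's Grundy value g to g ⊕ X where X is the current total.
Pile A: target g' = 0⊕0 = 0, but every legal move changes the Grundy value (mex property), so 0 moves.
Pile B: target g' = 0⊕0 = 0, but every legal move changes the Grundy value (mex property), so 0 moves.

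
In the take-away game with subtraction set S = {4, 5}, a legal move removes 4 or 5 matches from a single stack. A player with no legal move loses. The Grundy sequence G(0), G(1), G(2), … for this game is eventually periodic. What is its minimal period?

G(0) = 0
G(1) = mex{} = 0
G(2) = mex{} = 0
G(3) = mex{} = 0
G(4) = mex{0} = 1
G(5) = mex{0,0} = 1
G(6) = mex{0,0} = 1
G(7) = mex{0,0} = 1
G(8) = mex{1,0} = 2
G(9) = mex{1,1} = 0
G(10) = mex{1,1} = 0
G(11) = mex{1,1} = 0
G(12) = mex{2,1} = 0
G(13) = mex{0,2} = 1
G(14) = mex{0,0} = 1
G(15) = mex{0,0} = 1
G(16) = mex{0,0} = 1
G(17) = mex{1,0} = 2
G(18) = mex{1,1} = 0
G(19) = mex{1,1} = 0
G(n+9) = G(n) holds for n = 0,…,4 (a full window of length max(S) = 5), so the sequence is purely periodic with period 9.

9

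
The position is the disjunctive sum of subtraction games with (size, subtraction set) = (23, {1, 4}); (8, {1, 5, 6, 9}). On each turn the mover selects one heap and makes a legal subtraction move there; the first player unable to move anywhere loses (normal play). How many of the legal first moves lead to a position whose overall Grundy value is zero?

Heap A, S = {1, 4}:
G(0) = 0
G(1) = mex{0} = 1
G(2) = mex{1} = 0
G(3) = mex{0} = 1
G(4) = mex{1,0} = 2
G(5) = mex{2,1} = 0
G(6) = mex{0,0} = 1
G(7) = mex{1,1} = 0
G(8) = mex{0,2} = 1
G(9) = mex{1,0} = 2
G(10) = mex{2,1} = 0
G(11) = mex{0,0} = 1
G(12) = mex{1,1} = 0
G(13) = mex{0,2} = 1
G(14) = mex{1,0} = 2
G(15) = mex{2,1} = 0
G(16) = mex{0,0} = 1
G(17) = mex{1,1} = 0
G(18) = mex{0,2} = 1
G(19) = mex{1,0} = 2
G(20) = mex{2,1} = 0
G(21) = mex{0,0} = 1
G(22) = mex{1,1} = 0
G(23) = mex{0,2} = 1
G_A(23) = 1.
Heap B, S = {1, 5, 6, 9}:
G(0) = 0
G(1) = mex{0} = 1
G(2) = mex{1} = 0
G(3) = mex{0} = 1
G(4) = mex{1} = 0
G(5) = mex{0,0} = 1
G(6) = mex{1,1,0} = 2
G(7) = mex{2,0,1} = 3
G(8) = mex{3,1,0} = 2
G_B(8) = 2.
Combined Grundy value = 1 ⊕ 2 = 3.
A winning move leaves total XOR = 0, i.e. changes one component's Grundy value g to g ⊕ X where X is the current total.
Heap A: need g' = 1⊕3 = 2. Options: 23−1→G=0, 23−4→G=2. Hits: 1.
Heap B: need g' = 2⊕3 = 1. Options: 8−1→G=3, 8−5→G=1, 8−6→G=0. Hits: 1.

2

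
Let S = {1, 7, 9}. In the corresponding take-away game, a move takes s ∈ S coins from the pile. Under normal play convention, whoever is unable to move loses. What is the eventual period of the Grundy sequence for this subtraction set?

n :  0  1  2  3  4  5  6  7  8  9 10 11 12 13 14
G :  0  1  0  1  0  1  0  1  0  1  0  1  0  1  0
G(n+2) = G(n) holds for n = 0,…,8 (a full window of length max(S) = 9), so the sequence is purely periodic with period 2.

2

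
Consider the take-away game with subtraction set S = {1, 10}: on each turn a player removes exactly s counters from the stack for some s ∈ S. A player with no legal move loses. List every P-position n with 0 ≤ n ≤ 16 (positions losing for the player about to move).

0, 2, 4, 6, 8, 11, 13, 15

n :  0  1  2  3  4  5  6  7  8  9 10 11 12 13 14 15 16
G :  0  1  0  1  0  1  0  1  0  1  2  0  1  0  1  0  1
P-positions are exactly the n with G(n) = 0.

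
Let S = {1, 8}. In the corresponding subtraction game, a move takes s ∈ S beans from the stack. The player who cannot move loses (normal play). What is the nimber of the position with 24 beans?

G(0) = 0
G(1) = mex{0} = 1
G(2) = mex{1} = 0
G(3) = mex{0} = 1
G(4) = mex{1} = 0
G(5) = mex{0} = 1
G(6) = mex{1} = 0
G(7) = mex{0} = 1
G(8) = mex{1,0} = 2
G(9) = mex{2,1} = 0
G(10) = mex{0,0} = 1
G(11) = mex{1,1} = 0
G(12) = mex{0,0} = 1
G(13) = mex{1,1} = 0
G(14) = mex{0,0} = 1
G(15) = mex{1,1} = 0
G(16) = mex{0,2} = 1
G(17) = mex{1,0} = 2
G(18) = mex{2,1} = 0
G(19) = mex{0,0} = 1
G(20) = mex{1,1} = 0
G(21) = mex{0,0} = 1
G(22) = mex{1,1} = 0
G(23) = mex{0,0} = 1
G(24) = mex{1,1} = 0

0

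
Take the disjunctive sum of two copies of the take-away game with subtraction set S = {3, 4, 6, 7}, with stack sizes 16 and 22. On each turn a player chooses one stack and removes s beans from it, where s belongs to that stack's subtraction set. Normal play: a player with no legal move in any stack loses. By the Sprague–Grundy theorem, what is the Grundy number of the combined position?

All stacks use S = {3, 4, 6, 7}:
G(0) = 0
G(1) = mex{} = 0
G(2) = mex{} = 0
G(3) = mex{0} = 1
G(4) = mex{0,0} = 1
G(5) = mex{0,0} = 1
G(6) = mex{1,0,0} = 2
G(7) = mex{1,1,0,0} = 2
G(8) = mex{1,1,0,0} = 2
G(9) = mex{2,1,1,0} = 3
G(10) = mex{2,2,1,1} = 0
G(11) = mex{2,2,1,1} = 0
G(12) = mex{3,2,2,1} = 0
G(13) = mex{0,3,2,2} = 1
G(14) = mex{0,0,2,2} = 1
G(15) = mex{0,0,3,2} = 1
G(16) = mex{1,0,0,3} = 2
G(17) = mex{1,1,0,0} = 2
G(18) = mex{1,1,0,0} = 2
G(19) = mex{2,1,1,0} = 3
G(20) = mex{2,2,1,1} = 0
G(21) = mex{2,2,1,1} = 0
G(22) = mex{3,2,2,1} = 0
Stack A: G(16) = 2.
Stack B: G(22) = 0.
Combined Grundy value = 2 ⊕ 0 = 2.

2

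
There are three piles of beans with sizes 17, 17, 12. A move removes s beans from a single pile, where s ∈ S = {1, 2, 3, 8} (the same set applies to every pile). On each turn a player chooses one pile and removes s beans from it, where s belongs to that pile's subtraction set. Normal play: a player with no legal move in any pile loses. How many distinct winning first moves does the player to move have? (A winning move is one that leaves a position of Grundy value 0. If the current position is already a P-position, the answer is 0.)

All piles use S = {1, 2, 3, 8}:
n :  0  1  2  3  4  5  6  7  8  9 10 11 12 13 14 15 16 17
G :  0  1  2  3  0  1  2  3  4  0  1  2  3  0  1  2  3  4
Pile A: G(17) = 4.
Pile B: G(17) = 4.
Pile C: G(12) = 3.
Combined Grundy value = 4 ⊕ 4 ⊕ 3 = 3.
A winning move leaves total XOR = 0, i.e. changes one component's Grundy value g to g ⊕ X where X is the current total.
Pile A: need g' = 4⊕3 = 7. Options: 17−1→G=3, 17−2→G=2, 17−3→G=1, 17−8→G=0. Hits: 0.
Pile B: need g' = 4⊕3 = 7. Options: 17−1→G=3, 17−2→G=2, 17−3→G=1, 17−8→G=0. Hits: 0.
Pile C: need g' = 3⊕3 = 0. Options: 12−1→G=2, 12−2→G=1, 12−3→G=0, 12−8→G=0. Hits: 2.

2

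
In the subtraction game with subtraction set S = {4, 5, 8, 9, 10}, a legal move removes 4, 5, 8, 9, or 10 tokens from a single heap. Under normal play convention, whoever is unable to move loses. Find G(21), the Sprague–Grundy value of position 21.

1

G(0) = 0
G(1) = mex{} = 0
G(2) = mex{} = 0
G(3) = mex{} = 0
G(4) = mex{0} = 1
G(5) = mex{0,0} = 1
G(6) = mex{0,0} = 1
G(7) = mex{0,0} = 1
G(8) = mex{1,0,0} = 2
G(9) = mex{1,1,0,0} = 2
G(10) = mex{1,1,0,0,0} = 2
G(11) = mex{1,1,0,0,0} = 2
G(12) = mex{2,1,1,0,0} = 3
G(13) = mex{2,2,1,1,0} = 3
G(14) = mex{2,2,1,1,1} = 0
G(15) = mex{2,2,1,1,1} = 0
G(16) = mex{3,2,2,1,1} = 0
G(17) = mex{3,3,2,2,1} = 0
G(18) = mex{0,3,2,2,2} = 1
G(19) = mex{0,0,2,2,2} = 1
G(20) = mex{0,0,3,2,2} = 1
G(21) = mex{0,0,3,3,2} = 1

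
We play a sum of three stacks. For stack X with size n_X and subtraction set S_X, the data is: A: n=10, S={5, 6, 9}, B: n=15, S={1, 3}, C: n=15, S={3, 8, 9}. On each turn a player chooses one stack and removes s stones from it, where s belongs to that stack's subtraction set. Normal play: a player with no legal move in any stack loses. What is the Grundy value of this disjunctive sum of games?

2

Stack A, S = {5, 6, 9}:
n :  0  1  2  3  4  5  6  7  8  9 10
G :  0  0  0  0  0  1  1  1  1  1  2
G_A(10) = 2.
Stack B, S = {1, 3}:
n :  0  1  2  3  4  5  6  7  8  9 10 11 12 13 14 15
G :  0  1  0  1  0  1  0  1  0  1  0  1  0  1  0  1
G_B(15) = 1.
Stack C, S = {3, 8, 9}:
G(0) = 0
G(1) = mex{} = 0
G(2) = mex{} = 0
G(3) = mex{0} = 1
G(4) = mex{0} = 1
G(5) = mex{0} = 1
G(6) = mex{1} = 0
G(7) = mex{1} = 0
G(8) = mex{1,0} = 2
G(9) = mex{0,0,0} = 1
G(10) = mex{0,0,0} = 1
G(11) = mex{2,1,0} = 3
G(12) = mex{1,1,1} = 0
G(13) = mex{1,1,1} = 0
G(14) = mex{3,0,1} = 2
G(15) = mex{0,0,0} = 1
G_C(15) = 1.
Combined Grundy value = 2 ⊕ 1 ⊕ 1 = 2.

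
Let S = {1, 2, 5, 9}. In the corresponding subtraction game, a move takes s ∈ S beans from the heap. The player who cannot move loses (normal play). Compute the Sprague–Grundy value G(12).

2

n :  0  1  2  3  4  5  6  7  8  9 10 11 12
G :  0  1  2  0  1  2  0  1  2  3  0  1  2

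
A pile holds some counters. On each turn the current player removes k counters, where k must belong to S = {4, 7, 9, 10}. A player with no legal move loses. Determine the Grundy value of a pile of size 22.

G(0) = 0
G(1) = mex{} = 0
G(2) = mex{} = 0
G(3) = mex{} = 0
G(4) = mex{0} = 1
G(5) = mex{0} = 1
G(6) = mex{0} = 1
G(7) = mex{0,0} = 1
G(8) = mex{1,0} = 2
G(9) = mex{1,0,0} = 2
G(10) = mex{1,0,0,0} = 2
G(11) = mex{1,1,0,0} = 2
G(12) = mex{2,1,0,0} = 3
G(13) = mex{2,1,1,0} = 3
G(14) = mex{2,1,1,1} = 0
G(15) = mex{2,2,1,1} = 0
G(16) = mex{3,2,1,1} = 0
G(17) = mex{3,2,2,1} = 0
G(18) = mex{0,2,2,2} = 1
G(19) = mex{0,3,2,2} = 1
G(20) = mex{0,3,2,2} = 1
G(21) = mex{0,0,3,2} = 1
G(22) = mex{1,0,3,3} = 2

2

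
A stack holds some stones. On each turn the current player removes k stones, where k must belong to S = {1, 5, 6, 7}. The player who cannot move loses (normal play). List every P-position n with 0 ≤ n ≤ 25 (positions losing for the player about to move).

0, 2, 4, 12, 14, 16, 24

G(0) = 0
G(1) = mex{0} = 1
G(2) = mex{1} = 0
G(3) = mex{0} = 1
G(4) = mex{1} = 0
G(5) = mex{0,0} = 1
G(6) = mex{1,1,0} = 2
G(7) = mex{2,0,1,0} = 3
G(8) = mex{3,1,0,1} = 2
G(9) = mex{2,0,1,0} = 3
G(10) = mex{3,1,0,1} = 2
G(11) = mex{2,2,1,0} = 3
G(12) = mex{3,3,2,1} = 0
G(13) = mex{0,2,3,2} = 1
G(14) = mex{1,3,2,3} = 0
G(15) = mex{0,2,3,2} = 1
G(16) = mex{1,3,2,3} = 0
G(17) = mex{0,0,3,2} = 1
G(18) = mex{1,1,0,3} = 2
G(19) = mex{2,0,1,0} = 3
G(20) = mex{3,1,0,1} = 2
G(21) = mex{2,0,1,0} = 3
G(22) = mex{3,1,0,1} = 2
G(23) = mex{2,2,1,0} = 3
G(24) = mex{3,3,2,1} = 0
G(25) = mex{0,2,3,2} = 1
P-positions are exactly the n with G(n) = 0.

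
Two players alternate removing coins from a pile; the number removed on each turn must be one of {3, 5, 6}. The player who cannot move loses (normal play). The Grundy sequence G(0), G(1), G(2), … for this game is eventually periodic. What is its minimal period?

G(0) = 0
G(1) = mex{} = 0
G(2) = mex{} = 0
G(3) = mex{0} = 1
G(4) = mex{0} = 1
G(5) = mex{0,0} = 1
G(6) = mex{1,0,0} = 2
G(7) = mex{1,0,0} = 2
G(8) = mex{1,1,0} = 2
G(9) = mex{2,1,1} = 0
G(10) = mex{2,1,1} = 0
G(11) = mex{2,2,1} = 0
G(12) = mex{0,2,2} = 1
G(13) = mex{0,2,2} = 1
G(14) = mex{0,0,2} = 1
G(15) = mex{1,0,0} = 2
G(16) = mex{1,0,0} = 2
G(17) = mex{1,1,0} = 2
G(18) = mex{2,1,1} = 0
G(19) = mex{2,1,1} = 0
G(n+9) = G(n) holds for n = 0,…,5 (a full window of length max(S) = 6), so the sequence is purely periodic with period 9.

9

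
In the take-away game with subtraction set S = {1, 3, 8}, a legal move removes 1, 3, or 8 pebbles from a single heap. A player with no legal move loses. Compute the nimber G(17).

0

G(0) = 0
G(1) = mex{0} = 1
G(2) = mex{1} = 0
G(3) = mex{0,0} = 1
G(4) = mex{1,1} = 0
G(5) = mex{0,0} = 1
G(6) = mex{1,1} = 0
G(7) = mex{0,0} = 1
G(8) = mex{1,1,0} = 2
G(9) = mex{2,0,1} = 3
G(10) = mex{3,1,0} = 2
G(11) = mex{2,2,1} = 0
G(12) = mex{0,3,0} = 1
G(13) = mex{1,2,1} = 0
G(14) = mex{0,0,0} = 1
G(15) = mex{1,1,1} = 0
G(16) = mex{0,0,2} = 1
G(17) = mex{1,1,3} = 0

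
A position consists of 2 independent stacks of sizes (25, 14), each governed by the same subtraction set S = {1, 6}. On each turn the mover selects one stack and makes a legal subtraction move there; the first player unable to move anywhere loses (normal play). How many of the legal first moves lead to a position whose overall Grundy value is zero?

All stacks use S = {1, 6}:
n :  0  1  2  3  4  5  6  7  8  9 10 11 12 13 14 15 16 17 18 19 20 21 22 23 24 25
G :  0  1  0  1  0  1  2  0  1  0  1  0  1  2  0  1  0  1  0  1  2  0  1  0  1  0
Stack A: G(25) = 0.
Stack B: G(14) = 0.
Combined Grundy value = 0 ⊕ 0 = 0.
A winning move leaves total XOR = 0, i.e. changes one component's Grundy value g to g ⊕ X where X is the current total.
Stack A: target g' = 0⊕0 = 0, but every legal move changes the Grundy value (mex property), so 0 moves.
Stack B: target g' = 0⊕0 = 0, but every legal move changes the Grundy value (mex property), so 0 moves.

0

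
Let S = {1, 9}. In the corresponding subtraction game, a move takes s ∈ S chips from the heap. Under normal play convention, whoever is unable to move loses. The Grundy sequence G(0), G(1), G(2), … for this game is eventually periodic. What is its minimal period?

n :  0  1  2  3  4  5  6  7  8  9 10 11 12 13 14
G :  0  1  0  1  0  1  0  1  0  1  0  1  0  1  0
G(n+2) = G(n) holds for n = 0,…,8 (a full window of length max(S) = 9), so the sequence is purely periodic with period 2.

2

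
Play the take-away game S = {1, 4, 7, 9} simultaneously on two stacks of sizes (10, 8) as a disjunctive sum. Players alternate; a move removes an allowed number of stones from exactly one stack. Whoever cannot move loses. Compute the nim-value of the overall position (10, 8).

All stacks use S = {1, 4, 7, 9}:
G(0) = 0
G(1) = mex{0} = 1
G(2) = mex{1} = 0
G(3) = mex{0} = 1
G(4) = mex{1,0} = 2
G(5) = mex{2,1} = 0
G(6) = mex{0,0} = 1
G(7) = mex{1,1,0} = 2
G(8) = mex{2,2,1} = 0
G(9) = mex{0,0,0,0} = 1
G(10) = mex{1,1,1,1} = 0
Stack A: G(10) = 0.
Stack B: G(8) = 0.
Combined Grundy value = 0 ⊕ 0 = 0.

0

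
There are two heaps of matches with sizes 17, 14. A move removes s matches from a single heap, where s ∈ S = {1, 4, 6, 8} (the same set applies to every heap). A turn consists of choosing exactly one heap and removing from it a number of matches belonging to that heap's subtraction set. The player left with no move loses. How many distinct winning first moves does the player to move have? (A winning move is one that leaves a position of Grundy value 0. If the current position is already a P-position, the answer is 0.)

0

All heaps use S = {1, 4, 6, 8}:
n :  0  1  2  3  4  5  6  7  8  9 10 11 12 13 14 15 16 17
G :  0  1  0  1  2  0  1  0  1  2  3  2  0  1  0  1  2  0
Heap A: G(17) = 0.
Heap B: G(14) = 0.
Combined Grundy value = 0 ⊕ 0 = 0.
A winning move leaves total XOR = 0, i.e. changes one component's Grundy value g to g ⊕ X where X is the current total.
Heap A: target g' = 0⊕0 = 0, but every legal move changes the Grundy value (mex property), so 0 moves.
Heap B: target g' = 0⊕0 = 0, but every legal move changes the Grundy value (mex property), so 0 moves.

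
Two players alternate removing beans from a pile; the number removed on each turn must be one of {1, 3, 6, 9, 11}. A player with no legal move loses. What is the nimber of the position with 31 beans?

G(0) = 0
G(1) = mex{0} = 1
G(2) = mex{1} = 0
G(3) = mex{0,0} = 1
G(4) = mex{1,1} = 0
G(5) = mex{0,0} = 1
G(6) = mex{1,1,0} = 2
G(7) = mex{2,0,1} = 3
G(8) = mex{3,1,0} = 2
G(9) = mex{2,2,1,0} = 3
G(10) = mex{3,3,0,1} = 2
G(11) = mex{2,2,1,0,0} = 3
G(12) = mex{3,3,2,1,1} = 0
G(13) = mex{0,2,3,0,0} = 1
G(14) = mex{1,3,2,1,1} = 0
G(15) = mex{0,0,3,2,0} = 1
G(16) = mex{1,1,2,3,1} = 0
G(17) = mex{0,0,3,2,2} = 1
G(18) = mex{1,1,0,3,3} = 2
G(19) = mex{2,0,1,2,2} = 3
G(20) = mex{3,1,0,3,3} = 2
G(21) = mex{2,2,1,0,2} = 3
G(22) = mex{3,3,0,1,3} = 2
G(23) = mex{2,2,1,0,0} = 3
G(24) = mex{3,3,2,1,1} = 0
G(25) = mex{0,2,3,0,0} = 1
G(26) = mex{1,3,2,1,1} = 0
G(27) = mex{0,0,3,2,0} = 1
G(28) = mex{1,1,2,3,1} = 0
G(29) = mex{0,0,3,2,2} = 1
G(30) = mex{1,1,0,3,3} = 2
G(31) = mex{2,0,1,2,2} = 3

3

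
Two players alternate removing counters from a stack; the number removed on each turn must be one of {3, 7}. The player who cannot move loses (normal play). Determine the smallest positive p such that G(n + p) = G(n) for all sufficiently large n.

10

G(0) = 0
G(1) = mex{} = 0
G(2) = mex{} = 0
G(3) = mex{0} = 1
G(4) = mex{0} = 1
G(5) = mex{0} = 1
G(6) = mex{1} = 0
G(7) = mex{1,0} = 2
G(8) = mex{1,0} = 2
G(9) = mex{0,0} = 1
G(10) = mex{2,1} = 0
G(11) = mex{2,1} = 0
G(12) = mex{1,1} = 0
G(13) = mex{0,0} = 1
G(14) = mex{0,2} = 1
G(15) = mex{0,2} = 1
G(16) = mex{1,1} = 0
G(17) = mex{1,0} = 2
G(18) = mex{1,0} = 2
G(19) = mex{0,0} = 1
G(20) = mex{2,1} = 0
G(21) = mex{2,1} = 0
G(n+10) = G(n) holds for n = 0,…,6 (a full window of length max(S) = 7), so the sequence is purely periodic with period 10.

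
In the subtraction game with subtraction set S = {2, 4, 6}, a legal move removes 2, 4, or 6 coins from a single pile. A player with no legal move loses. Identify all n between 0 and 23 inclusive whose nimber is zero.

0, 1, 8, 9, 16, 17

n :  0  1  2  3  4  5  6  7  8  9 10 11 12 13 14 15 16 17 18 19 20 21 22 23
G :  0  0  1  1  2  2  3  3  0  0  1  1  2  2  3  3  0  0  1  1  2  2  3  3
P-positions are exactly the n with G(n) = 0.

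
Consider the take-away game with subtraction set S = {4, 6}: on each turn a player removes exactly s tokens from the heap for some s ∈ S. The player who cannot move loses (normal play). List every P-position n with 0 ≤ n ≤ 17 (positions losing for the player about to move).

0, 1, 2, 3, 10, 11, 12, 13

G(0) = 0
G(1) = mex{} = 0
G(2) = mex{} = 0
G(3) = mex{} = 0
G(4) = mex{0} = 1
G(5) = mex{0} = 1
G(6) = mex{0,0} = 1
G(7) = mex{0,0} = 1
G(8) = mex{1,0} = 2
G(9) = mex{1,0} = 2
G(10) = mex{1,1} = 0
G(11) = mex{1,1} = 0
G(12) = mex{2,1} = 0
G(13) = mex{2,1} = 0
G(14) = mex{0,2} = 1
G(15) = mex{0,2} = 1
G(16) = mex{0,0} = 1
G(17) = mex{0,0} = 1
P-positions are exactly the n with G(n) = 0.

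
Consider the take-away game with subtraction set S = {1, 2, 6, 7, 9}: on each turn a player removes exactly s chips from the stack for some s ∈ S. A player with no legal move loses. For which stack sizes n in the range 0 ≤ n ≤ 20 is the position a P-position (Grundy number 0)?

n :  0  1  2  3  4  5  6  7  8  9 10 11 12 13 14 15 16 17 18 19 20
G :  0  1  2  0  1  2  3  4  0  1  2  0  1  2  3  4  0  1  2  0  1
P-positions are exactly the n with G(n) = 0.

0, 3, 8, 11, 16, 19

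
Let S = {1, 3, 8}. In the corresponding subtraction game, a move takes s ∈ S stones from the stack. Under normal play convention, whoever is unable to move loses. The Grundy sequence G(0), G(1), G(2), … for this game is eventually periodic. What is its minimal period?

11

G(0) = 0
G(1) = mex{0} = 1
G(2) = mex{1} = 0
G(3) = mex{0,0} = 1
G(4) = mex{1,1} = 0
G(5) = mex{0,0} = 1
G(6) = mex{1,1} = 0
G(7) = mex{0,0} = 1
G(8) = mex{1,1,0} = 2
G(9) = mex{2,0,1} = 3
G(10) = mex{3,1,0} = 2
G(11) = mex{2,2,1} = 0
G(12) = mex{0,3,0} = 1
G(13) = mex{1,2,1} = 0
G(14) = mex{0,0,0} = 1
G(15) = mex{1,1,1} = 0
G(16) = mex{0,0,2} = 1
G(17) = mex{1,1,3} = 0
G(18) = mex{0,0,2} = 1
G(19) = mex{1,1,0} = 2
G(20) = mex{2,0,1} = 3
G(21) = mex{3,1,0} = 2
G(22) = mex{2,2,1} = 0
G(23) = mex{0,3,0} = 1
G(n+11) = G(n) holds for n = 0,…,7 (a full window of length max(S) = 8), so the sequence is purely periodic with period 11.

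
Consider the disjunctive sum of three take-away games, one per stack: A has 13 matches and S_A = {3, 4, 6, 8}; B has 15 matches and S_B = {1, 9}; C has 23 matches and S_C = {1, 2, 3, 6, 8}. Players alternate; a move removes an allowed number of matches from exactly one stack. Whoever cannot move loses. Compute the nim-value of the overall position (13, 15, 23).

0

Stack A, S = {3, 4, 6, 8}:
n :  0  1  2  3  4  5  6  7  8  9 10 11 12 13
G :  0  0  0  1  1  1  2  2  2  3  3  0  0  0
G_A(13) = 0.
Stack B, S = {1, 9}:
n :  0  1  2  3  4  5  6  7  8  9 10 11 12 13 14 15
G :  0  1  0  1  0  1  0  1  0  1  0  1  0  1  0  1
G_B(15) = 1.
Stack C, S = {1, 2, 3, 6, 8}:
G(0) = 0
G(1) = mex{0} = 1
G(2) = mex{1,0} = 2
G(3) = mex{2,1,0} = 3
G(4) = mex{3,2,1} = 0
G(5) = mex{0,3,2} = 1
G(6) = mex{1,0,3,0} = 2
G(7) = mex{2,1,0,1} = 3
G(8) = mex{3,2,1,2,0} = 4
G(9) = mex{4,3,2,3,1} = 0
G(10) = mex{0,4,3,0,2} = 1
G(11) = mex{1,0,4,1,3} = 2
G(12) = mex{2,1,0,2,0} = 3
G(13) = mex{3,2,1,3,1} = 0
G(14) = mex{0,3,2,4,2} = 1
G(15) = mex{1,0,3,0,3} = 2
G(16) = mex{2,1,0,1,4} = 3
G(17) = mex{3,2,1,2,0} = 4
G(18) = mex{4,3,2,3,1} = 0
G(19) = mex{0,4,3,0,2} = 1
G(20) = mex{1,0,4,1,3} = 2
G(21) = mex{2,1,0,2,0} = 3
G(22) = mex{3,2,1,3,1} = 0
G(23) = mex{0,3,2,4,2} = 1
G_C(23) = 1.
Combined Grundy value = 0 ⊕ 1 ⊕ 1 = 0.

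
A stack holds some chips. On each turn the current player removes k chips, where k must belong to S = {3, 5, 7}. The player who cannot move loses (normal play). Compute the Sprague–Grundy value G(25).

1

n :  0  1  2  3  4  5  6  7  8  9 10 11 12 13 14 15 16 17 18 19 20 21 22 23 24 25
G :  0  0  0  1  1  1  2  2  2  3  0  0  0  1  1  1  2  2  2  3  0  0  0  1  1  1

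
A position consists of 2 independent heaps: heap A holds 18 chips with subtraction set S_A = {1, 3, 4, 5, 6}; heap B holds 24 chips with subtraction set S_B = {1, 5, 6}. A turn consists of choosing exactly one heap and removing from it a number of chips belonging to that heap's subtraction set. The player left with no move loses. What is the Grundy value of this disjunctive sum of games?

0

Heap A, S = {1, 3, 4, 5, 6}:
G(0) = 0
G(1) = mex{0} = 1
G(2) = mex{1} = 0
G(3) = mex{0,0} = 1
G(4) = mex{1,1,0} = 2
G(5) = mex{2,0,1,0} = 3
G(6) = mex{3,1,0,1,0} = 2
G(7) = mex{2,2,1,0,1} = 3
G(8) = mex{3,3,2,1,0} = 4
G(9) = mex{4,2,3,2,1} = 0
G(10) = mex{0,3,2,3,2} = 1
G(11) = mex{1,4,3,2,3} = 0
G(12) = mex{0,0,4,3,2} = 1
G(13) = mex{1,1,0,4,3} = 2
G(14) = mex{2,0,1,0,4} = 3
G(15) = mex{3,1,0,1,0} = 2
G(16) = mex{2,2,1,0,1} = 3
G(17) = mex{3,3,2,1,0} = 4
G(18) = mex{4,2,3,2,1} = 0
G_A(18) = 0.
Heap B, S = {1, 5, 6}:
G(0) = 0
G(1) = mex{0} = 1
G(2) = mex{1} = 0
G(3) = mex{0} = 1
G(4) = mex{1} = 0
G(5) = mex{0,0} = 1
G(6) = mex{1,1,0} = 2
G(7) = mex{2,0,1} = 3
G(8) = mex{3,1,0} = 2
G(9) = mex{2,0,1} = 3
G(10) = mex{3,1,0} = 2
G(11) = mex{2,2,1} = 0
G(12) = mex{0,3,2} = 1
G(13) = mex{1,2,3} = 0
G(14) = mex{0,3,2} = 1
G(15) = mex{1,2,3} = 0
G(16) = mex{0,0,2} = 1
G(17) = mex{1,1,0} = 2
G(18) = mex{2,0,1} = 3
G(19) = mex{3,1,0} = 2
G(20) = mex{2,0,1} = 3
G(21) = mex{3,1,0} = 2
G(22) = mex{2,2,1} = 0
G(23) = mex{0,3,2} = 1
G(24) = mex{1,2,3} = 0
G_B(24) = 0.
Combined Grundy value = 0 ⊕ 0 = 0.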